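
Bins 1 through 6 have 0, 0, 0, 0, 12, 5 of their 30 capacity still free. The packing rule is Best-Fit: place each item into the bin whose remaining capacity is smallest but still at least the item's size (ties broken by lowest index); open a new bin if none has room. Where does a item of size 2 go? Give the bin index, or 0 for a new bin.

Bins with room: bin 5 (12), bin 6 (5).
Tightest fit is bin 6 with 5 free.

6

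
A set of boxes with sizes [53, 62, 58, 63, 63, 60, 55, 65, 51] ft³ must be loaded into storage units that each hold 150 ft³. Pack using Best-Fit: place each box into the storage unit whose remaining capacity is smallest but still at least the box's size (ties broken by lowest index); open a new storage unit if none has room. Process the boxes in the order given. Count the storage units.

5 storage units

53 ft³ → storage unit 1 (remaining 97 ft³)
62 ft³ → storage unit 1 (remaining 35 ft³)
58 ft³ → storage unit 2 (remaining 92 ft³)
63 ft³ → storage unit 2 (remaining 29 ft³)
63 ft³ → storage unit 3 (remaining 87 ft³)
60 ft³ → storage unit 3 (remaining 27 ft³)
55 ft³ → storage unit 4 (remaining 95 ft³)
65 ft³ → storage unit 4 (remaining 30 ft³)
51 ft³ → storage unit 5 (remaining 99 ft³)
Final storage units: [53,62] [58,63] [63,60] [55,65] [51].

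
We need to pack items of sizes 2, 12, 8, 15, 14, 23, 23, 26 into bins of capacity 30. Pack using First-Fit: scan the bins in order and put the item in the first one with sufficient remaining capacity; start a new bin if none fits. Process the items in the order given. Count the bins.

5 bins

Put 2 in bin 1; 28 remain.
Put 12 in bin 1; 16 remain.
Put 8 in bin 1; 8 remain.
Put 15 in bin 2; 15 remain.
Put 14 in bin 2; 1 remain.
Put 23 in bin 3; 7 remain.
Put 23 in bin 4; 7 remain.
Put 26 in bin 5; 4 remain.
Final bins: [2,12,8] [15,14] [23] [23] [26].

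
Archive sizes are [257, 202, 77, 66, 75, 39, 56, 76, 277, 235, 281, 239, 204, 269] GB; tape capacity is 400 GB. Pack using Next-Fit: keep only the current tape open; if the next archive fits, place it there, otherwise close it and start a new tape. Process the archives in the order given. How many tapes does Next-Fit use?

9 tapes

257 GB → tape 1 (remaining 143 GB)
202 GB → tape 2 (remaining 198 GB)
77 GB → tape 2 (remaining 121 GB)
66 GB → tape 2 (remaining 55 GB)
75 GB → tape 3 (remaining 325 GB)
39 GB → tape 3 (remaining 286 GB)
56 GB → tape 3 (remaining 230 GB)
76 GB → tape 3 (remaining 154 GB)
277 GB → tape 4 (remaining 123 GB)
235 GB → tape 5 (remaining 165 GB)
281 GB → tape 6 (remaining 119 GB)
239 GB → tape 7 (remaining 161 GB)
204 GB → tape 8 (remaining 196 GB)
269 GB → tape 9 (remaining 131 GB)
Final tapes: [257] [202,77,66] [75,39,56,76] [277] [235] [281] [239] [204] [269].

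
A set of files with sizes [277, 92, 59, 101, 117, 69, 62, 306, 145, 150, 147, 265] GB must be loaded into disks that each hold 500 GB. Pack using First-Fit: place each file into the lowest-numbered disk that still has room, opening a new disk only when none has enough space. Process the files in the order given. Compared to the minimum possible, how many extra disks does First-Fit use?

First-Fit: [277,92,59,69] [101,117,62,145] [306,150] [147,265] → 4 disks.
Total size 1790 GB; any packing needs at least ⌈1790/500⌉ = 4 disks.
So 4 is already optimal.

0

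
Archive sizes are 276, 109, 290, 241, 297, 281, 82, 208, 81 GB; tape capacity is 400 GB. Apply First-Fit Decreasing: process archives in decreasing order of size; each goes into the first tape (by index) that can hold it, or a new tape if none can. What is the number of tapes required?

Sorted descending: 297, 290, 281, 276, 241, 208, 109, 82, 81.
297 GB → tape 1 (remaining 103 GB)
290 GB → tape 2 (remaining 110 GB)
281 GB → tape 3 (remaining 119 GB)
276 GB → tape 4 (remaining 124 GB)
241 GB → tape 5 (remaining 159 GB)
208 GB → tape 6 (remaining 192 GB)
109 GB → tape 2 (remaining 1 GB)
82 GB → tape 1 (remaining 21 GB)
81 GB → tape 3 (remaining 38 GB)
Final tapes: [297,82] [290,109] [281,81] [276] [241] [208].

6 tapes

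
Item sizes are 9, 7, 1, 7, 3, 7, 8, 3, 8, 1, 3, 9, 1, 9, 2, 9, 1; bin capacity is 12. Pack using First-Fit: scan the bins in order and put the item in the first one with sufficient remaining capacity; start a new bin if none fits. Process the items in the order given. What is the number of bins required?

9 → bin 1 (remaining 3)
7 → bin 2 (remaining 5)
1 → bin 1 (remaining 2)
7 → bin 3 (remaining 5)
3 → bin 2 (remaining 2)
7 → bin 4 (remaining 5)
8 → bin 5 (remaining 4)
3 → bin 3 (remaining 2)
8 → bin 6 (remaining 4)
1 → bin 1 (remaining 1)
3 → bin 4 (remaining 2)
9 → bin 7 (remaining 3)
1 → bin 1 (remaining 0)
9 → bin 8 (remaining 3)
2 → bin 2 (remaining 0)
9 → bin 9 (remaining 3)
1 → bin 3 (remaining 1)
Final bins: [9,1,1,1] [7,3,2] [7,3,1] [7,3] [8] [8] [9] [9] [9].

9 bins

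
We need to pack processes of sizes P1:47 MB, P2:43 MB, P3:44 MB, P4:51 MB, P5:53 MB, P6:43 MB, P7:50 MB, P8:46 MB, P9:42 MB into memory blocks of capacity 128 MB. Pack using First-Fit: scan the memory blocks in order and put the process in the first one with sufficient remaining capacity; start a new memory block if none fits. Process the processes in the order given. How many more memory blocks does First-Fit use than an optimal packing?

1

First-Fit: [47,43] [44,51] [53,43] [50,46] [42] → 5 memory blocks.
Total size 419 MB; any packing needs at least ⌈419/128⌉ = 4 memory blocks.
An optimal packing achieves that bound: [53,51] [50,47] [46,44] [43,43,42] → 4 memory blocks.
Excess: 5 − 4 = 1.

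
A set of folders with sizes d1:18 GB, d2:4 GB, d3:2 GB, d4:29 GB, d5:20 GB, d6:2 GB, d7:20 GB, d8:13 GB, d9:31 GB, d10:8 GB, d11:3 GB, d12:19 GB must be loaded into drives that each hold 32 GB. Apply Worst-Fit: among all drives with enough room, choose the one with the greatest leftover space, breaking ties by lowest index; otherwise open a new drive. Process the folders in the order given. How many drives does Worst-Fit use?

Put d1 (18 GB) in drive 1; 14 GB remain.
Put d2 (4 GB) in drive 1; 10 GB remain.
Put d3 (2 GB) in drive 1; 8 GB remain.
Put d4 (29 GB) in drive 2; 3 GB remain.
Put d5 (20 GB) in drive 3; 12 GB remain.
Put d6 (2 GB) in drive 3; 10 GB remain.
Put d7 (20 GB) in drive 4; 12 GB remain.
Put d8 (13 GB) in drive 5; 19 GB remain.
Put d9 (31 GB) in drive 6; 1 GB remain.
Put d10 (8 GB) in drive 5; 11 GB remain.
Put d11 (3 GB) in drive 4; 9 GB remain.
Put d12 (19 GB) in drive 7; 13 GB remain.
Final drives: [18,4,2] [29] [20,2] [20,3] [13,8] [31] [19].

7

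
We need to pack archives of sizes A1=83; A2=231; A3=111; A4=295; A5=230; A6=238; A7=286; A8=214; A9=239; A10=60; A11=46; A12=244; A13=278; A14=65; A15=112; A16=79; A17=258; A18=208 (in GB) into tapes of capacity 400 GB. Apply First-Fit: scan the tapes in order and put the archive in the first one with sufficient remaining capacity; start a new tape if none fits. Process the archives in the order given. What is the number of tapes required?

11 tapes

tape 1: place A1 (83 GB), 317 GB left
tape 1: place A2 (231 GB), 86 GB left
tape 2: place A3 (111 GB), 289 GB left
tape 3: place A4 (295 GB), 105 GB left
tape 2: place A5 (230 GB), 59 GB left
tape 4: place A6 (238 GB), 162 GB left
tape 5: place A7 (286 GB), 114 GB left
tape 6: place A8 (214 GB), 186 GB left
tape 7: place A9 (239 GB), 161 GB left
tape 1: place A10 (60 GB), 26 GB left
tape 2: place A11 (46 GB), 13 GB left
tape 8: place A12 (244 GB), 156 GB left
tape 9: place A13 (278 GB), 122 GB left
tape 3: place A14 (65 GB), 40 GB left
tape 4: place A15 (112 GB), 50 GB left
tape 5: place A16 (79 GB), 35 GB left
tape 10: place A17 (258 GB), 142 GB left
tape 11: place A18 (208 GB), 192 GB left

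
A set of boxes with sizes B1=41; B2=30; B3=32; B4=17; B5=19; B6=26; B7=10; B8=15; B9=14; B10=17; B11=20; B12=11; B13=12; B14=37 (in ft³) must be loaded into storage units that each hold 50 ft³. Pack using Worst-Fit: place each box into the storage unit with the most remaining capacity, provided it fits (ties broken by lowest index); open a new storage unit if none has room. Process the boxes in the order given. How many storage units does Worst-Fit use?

storage unit 1: place B1 (41 ft³), 9 ft³ left
storage unit 2: place B2 (30 ft³), 20 ft³ left
storage unit 3: place B3 (32 ft³), 18 ft³ left
storage unit 2: place B4 (17 ft³), 3 ft³ left
storage unit 4: place B5 (19 ft³), 31 ft³ left
storage unit 4: place B6 (26 ft³), 5 ft³ left
storage unit 3: place B7 (10 ft³), 8 ft³ left
storage unit 5: place B8 (15 ft³), 35 ft³ left
storage unit 5: place B9 (14 ft³), 21 ft³ left
storage unit 5: place B10 (17 ft³), 4 ft³ left
storage unit 6: place B11 (20 ft³), 30 ft³ left
storage unit 6: place B12 (11 ft³), 19 ft³ left
storage unit 6: place B13 (12 ft³), 7 ft³ left
storage unit 7: place B14 (37 ft³), 13 ft³ left

7 storage units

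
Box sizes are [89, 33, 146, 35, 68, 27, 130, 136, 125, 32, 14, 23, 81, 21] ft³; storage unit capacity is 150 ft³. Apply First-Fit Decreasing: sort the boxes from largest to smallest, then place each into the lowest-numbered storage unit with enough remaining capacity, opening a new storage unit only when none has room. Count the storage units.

7

Sorted descending: 146, 136, 130, 125, 89, 81, 68, 35, 33, 32, 27, 23, 21, 14.
146 ft³ → storage unit 1 (remaining 4 ft³)
136 ft³ → storage unit 2 (remaining 14 ft³)
130 ft³ → storage unit 3 (remaining 20 ft³)
125 ft³ → storage unit 4 (remaining 25 ft³)
89 ft³ → storage unit 5 (remaining 61 ft³)
81 ft³ → storage unit 6 (remaining 69 ft³)
68 ft³ → storage unit 6 (remaining 1 ft³)
35 ft³ → storage unit 5 (remaining 26 ft³)
33 ft³ → storage unit 7 (remaining 117 ft³)
32 ft³ → storage unit 7 (remaining 85 ft³)
27 ft³ → storage unit 7 (remaining 58 ft³)
23 ft³ → storage unit 4 (remaining 2 ft³)
21 ft³ → storage unit 5 (remaining 5 ft³)
14 ft³ → storage unit 2 (remaining 0 ft³)
Final storage units: [146] [136,14] [130] [125,23] [89,35,21] [81,68] [33,32,27].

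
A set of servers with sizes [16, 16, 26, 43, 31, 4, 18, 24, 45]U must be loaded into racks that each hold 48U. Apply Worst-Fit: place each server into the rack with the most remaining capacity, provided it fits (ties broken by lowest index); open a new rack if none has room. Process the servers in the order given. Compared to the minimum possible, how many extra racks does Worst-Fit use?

1

Worst-Fit: [16,16] [26,4,18] [43] [31] [24] [45] → 6 racks.
Total size 223U; any packing needs at least ⌈223/48⌉ = 5 racks.
An optimal packing achieves that bound: [45] [43,4] [31,16] [26,18] [24,16] → 5 racks.
Excess: 6 − 5 = 1.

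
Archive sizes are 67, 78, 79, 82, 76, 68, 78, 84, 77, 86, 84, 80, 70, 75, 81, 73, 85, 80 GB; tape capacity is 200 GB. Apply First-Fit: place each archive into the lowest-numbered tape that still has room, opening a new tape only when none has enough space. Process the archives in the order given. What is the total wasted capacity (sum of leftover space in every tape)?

397

Put 67 GB in tape 1; 133 GB remain.
Put 78 GB in tape 1; 55 GB remain.
Put 79 GB in tape 2; 121 GB remain.
Put 82 GB in tape 2; 39 GB remain.
Put 76 GB in tape 3; 124 GB remain.
Put 68 GB in tape 3; 56 GB remain.
Put 78 GB in tape 4; 122 GB remain.
Put 84 GB in tape 4; 38 GB remain.
Put 77 GB in tape 5; 123 GB remain.
Put 86 GB in tape 5; 37 GB remain.
Put 84 GB in tape 6; 116 GB remain.
Put 80 GB in tape 6; 36 GB remain.
Put 70 GB in tape 7; 130 GB remain.
Put 75 GB in tape 7; 55 GB remain.
Put 81 GB in tape 8; 119 GB remain.
Put 73 GB in tape 8; 46 GB remain.
Put 85 GB in tape 9; 115 GB remain.
Put 80 GB in tape 9; 35 GB remain.
9 tapes × 200 GB = 1800 GB; used 1403 GB; unused 397 GB.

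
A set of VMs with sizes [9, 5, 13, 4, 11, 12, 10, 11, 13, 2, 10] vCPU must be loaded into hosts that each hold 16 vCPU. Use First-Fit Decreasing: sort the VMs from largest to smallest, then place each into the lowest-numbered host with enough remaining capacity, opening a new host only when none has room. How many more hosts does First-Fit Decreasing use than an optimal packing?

0

First-Fit Decreasing: [13,2] [13] [12,4] [11,5] [11] [10] [10] [9] → 8 hosts.
8 VMs exceed 8 vCPU (half the capacity), and no two of those can share a host, so at least 8 hosts are needed.
So 8 is already optimal.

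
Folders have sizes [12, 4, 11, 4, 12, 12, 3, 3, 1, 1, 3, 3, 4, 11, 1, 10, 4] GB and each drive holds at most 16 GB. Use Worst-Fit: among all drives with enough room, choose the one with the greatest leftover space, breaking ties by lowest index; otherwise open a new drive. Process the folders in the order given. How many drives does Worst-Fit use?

drive 1: place 12 GB, 4 GB left
drive 1: place 4 GB, 0 GB left
drive 2: place 11 GB, 5 GB left
drive 2: place 4 GB, 1 GB left
drive 3: place 12 GB, 4 GB left
drive 4: place 12 GB, 4 GB left
drive 3: place 3 GB, 1 GB left
drive 4: place 3 GB, 1 GB left
drive 2: place 1 GB, 0 GB left
drive 3: place 1 GB, 0 GB left
drive 5: place 3 GB, 13 GB left
drive 5: place 3 GB, 10 GB left
drive 5: place 4 GB, 6 GB left
drive 6: place 11 GB, 5 GB left
drive 5: place 1 GB, 5 GB left
drive 7: place 10 GB, 6 GB left
drive 7: place 4 GB, 2 GB left

7 drives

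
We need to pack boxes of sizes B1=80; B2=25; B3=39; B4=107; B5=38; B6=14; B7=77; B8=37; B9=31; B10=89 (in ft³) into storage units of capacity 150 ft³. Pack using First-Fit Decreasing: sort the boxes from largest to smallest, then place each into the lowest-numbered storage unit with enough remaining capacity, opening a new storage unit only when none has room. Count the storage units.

Sorted descending: 107, 89, 80, 77, 39, 38, 37, 31, 25, 14.
107 ft³ → storage unit 1 (remaining 43 ft³)
89 ft³ → storage unit 2 (remaining 61 ft³)
80 ft³ → storage unit 3 (remaining 70 ft³)
77 ft³ → storage unit 4 (remaining 73 ft³)
39 ft³ → storage unit 1 (remaining 4 ft³)
38 ft³ → storage unit 2 (remaining 23 ft³)
37 ft³ → storage unit 3 (remaining 33 ft³)
31 ft³ → storage unit 3 (remaining 2 ft³)
25 ft³ → storage unit 4 (remaining 48 ft³)
14 ft³ → storage unit 2 (remaining 9 ft³)

4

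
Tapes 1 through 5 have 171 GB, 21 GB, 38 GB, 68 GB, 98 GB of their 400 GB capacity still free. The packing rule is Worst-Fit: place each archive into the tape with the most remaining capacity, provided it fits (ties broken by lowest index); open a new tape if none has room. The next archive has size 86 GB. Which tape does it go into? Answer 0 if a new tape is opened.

1

Tapes with room: tape 1 (171 GB), tape 5 (98 GB).
Most room is tape 1 with 171 GB free.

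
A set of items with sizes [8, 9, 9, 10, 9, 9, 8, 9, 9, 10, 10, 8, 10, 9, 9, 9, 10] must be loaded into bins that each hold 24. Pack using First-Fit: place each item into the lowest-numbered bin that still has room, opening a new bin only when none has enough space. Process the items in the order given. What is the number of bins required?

8 → bin 1 (remaining 16)
9 → bin 1 (remaining 7)
9 → bin 2 (remaining 15)
10 → bin 2 (remaining 5)
9 → bin 3 (remaining 15)
9 → bin 3 (remaining 6)
8 → bin 4 (remaining 16)
9 → bin 4 (remaining 7)
9 → bin 5 (remaining 15)
10 → bin 5 (remaining 5)
10 → bin 6 (remaining 14)
8 → bin 6 (remaining 6)
10 → bin 7 (remaining 14)
9 → bin 7 (remaining 5)
9 → bin 8 (remaining 15)
9 → bin 8 (remaining 6)
10 → bin 9 (remaining 14)
Final bins: [8,9] [9,10] [9,9] [8,9] [9,10] [10,8] [10,9] [9,9] [10].

9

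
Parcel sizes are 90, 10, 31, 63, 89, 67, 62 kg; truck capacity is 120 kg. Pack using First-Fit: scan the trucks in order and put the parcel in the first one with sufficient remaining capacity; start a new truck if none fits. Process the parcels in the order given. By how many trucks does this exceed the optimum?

First-Fit: [90,10] [31,63] [89] [67] [62] → 5 trucks.
5 parcels exceed 60 kg (half the capacity), and no two of those can share a truck, so at least 5 trucks are needed.
So 5 is already optimal.

0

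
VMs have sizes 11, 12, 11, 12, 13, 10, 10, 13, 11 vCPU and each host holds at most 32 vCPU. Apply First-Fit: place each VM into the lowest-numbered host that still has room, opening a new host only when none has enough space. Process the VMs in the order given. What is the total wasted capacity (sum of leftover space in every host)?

host 1: place 11 vCPU, 21 vCPU left
host 1: place 12 vCPU, 9 vCPU left
host 2: place 11 vCPU, 21 vCPU left
host 2: place 12 vCPU, 9 vCPU left
host 3: place 13 vCPU, 19 vCPU left
host 3: place 10 vCPU, 9 vCPU left
host 4: place 10 vCPU, 22 vCPU left
host 4: place 13 vCPU, 9 vCPU left
host 5: place 11 vCPU, 21 vCPU left
5 hosts × 32 vCPU = 160 vCPU; used 103 vCPU; unused 57 vCPU.

57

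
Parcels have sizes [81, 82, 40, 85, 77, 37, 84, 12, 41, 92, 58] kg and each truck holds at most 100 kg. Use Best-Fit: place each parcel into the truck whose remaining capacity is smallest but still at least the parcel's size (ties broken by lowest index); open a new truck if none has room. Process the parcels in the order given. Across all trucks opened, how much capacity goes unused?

111

truck 1: place 81 kg, 19 kg left
truck 2: place 82 kg, 18 kg left
truck 3: place 40 kg, 60 kg left
truck 4: place 85 kg, 15 kg left
truck 5: place 77 kg, 23 kg left
truck 3: place 37 kg, 23 kg left
truck 6: place 84 kg, 16 kg left
truck 4: place 12 kg, 3 kg left
truck 7: place 41 kg, 59 kg left
truck 8: place 92 kg, 8 kg left
truck 7: place 58 kg, 1 kg left
8 trucks × 100 kg = 800 kg; used 689 kg; unused 111 kg.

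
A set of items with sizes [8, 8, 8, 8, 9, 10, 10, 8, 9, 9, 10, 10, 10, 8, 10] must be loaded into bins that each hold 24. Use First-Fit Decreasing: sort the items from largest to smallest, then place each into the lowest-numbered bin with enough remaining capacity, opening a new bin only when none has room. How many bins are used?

7 bins

Sorted descending: 10, 10, 10, 10, 10, 10, 9, 9, 9, 8, 8, 8, 8, 8, 8.
10 → bin 1 (remaining 14)
10 → bin 1 (remaining 4)
10 → bin 2 (remaining 14)
10 → bin 2 (remaining 4)
10 → bin 3 (remaining 14)
10 → bin 3 (remaining 4)
9 → bin 4 (remaining 15)
9 → bin 4 (remaining 6)
9 → bin 5 (remaining 15)
8 → bin 5 (remaining 7)
8 → bin 6 (remaining 16)
8 → bin 6 (remaining 8)
8 → bin 6 (remaining 0)
8 → bin 7 (remaining 16)
8 → bin 7 (remaining 8)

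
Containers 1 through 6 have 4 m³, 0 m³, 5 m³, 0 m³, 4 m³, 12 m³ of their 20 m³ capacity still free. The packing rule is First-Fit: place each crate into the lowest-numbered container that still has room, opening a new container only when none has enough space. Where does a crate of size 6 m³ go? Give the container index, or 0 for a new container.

6

Containers with room: container 6 (12 m³).
The first with room is container 6.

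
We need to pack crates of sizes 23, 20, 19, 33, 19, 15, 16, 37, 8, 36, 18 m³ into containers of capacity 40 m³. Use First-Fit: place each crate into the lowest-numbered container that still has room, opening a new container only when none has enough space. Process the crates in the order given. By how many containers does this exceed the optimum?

0

First-Fit: [23,15] [20,19] [33] [19,16] [37] [8,18] [36] → 7 containers.
Total size 244 m³; any packing needs at least ⌈244/40⌉ = 7 containers.
So 7 is already optimal.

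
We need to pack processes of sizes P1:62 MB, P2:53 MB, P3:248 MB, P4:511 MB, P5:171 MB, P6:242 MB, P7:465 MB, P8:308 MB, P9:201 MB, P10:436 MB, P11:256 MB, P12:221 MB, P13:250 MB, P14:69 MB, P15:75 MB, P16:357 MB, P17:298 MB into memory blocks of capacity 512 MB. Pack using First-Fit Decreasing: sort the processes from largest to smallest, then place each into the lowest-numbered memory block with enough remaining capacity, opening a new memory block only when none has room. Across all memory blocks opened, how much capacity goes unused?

385

Sorted descending: 511, 465, 436, 357, 308, 298, 256, 250, 248, 242, 221, 201, 171, 75, 69, 62, 53.
511 MB → memory block 1 (remaining 1 MB)
465 MB → memory block 2 (remaining 47 MB)
436 MB → memory block 3 (remaining 76 MB)
357 MB → memory block 4 (remaining 155 MB)
308 MB → memory block 5 (remaining 204 MB)
298 MB → memory block 6 (remaining 214 MB)
256 MB → memory block 7 (remaining 256 MB)
250 MB → memory block 7 (remaining 6 MB)
248 MB → memory block 8 (remaining 264 MB)
242 MB → memory block 8 (remaining 22 MB)
221 MB → memory block 9 (remaining 291 MB)
201 MB → memory block 5 (remaining 3 MB)
171 MB → memory block 6 (remaining 43 MB)
75 MB → memory block 3 (remaining 1 MB)
69 MB → memory block 4 (remaining 86 MB)
62 MB → memory block 4 (remaining 24 MB)
53 MB → memory block 9 (remaining 238 MB)
9 memory blocks × 512 MB = 4608 MB; used 4223 MB; unused 385 MB.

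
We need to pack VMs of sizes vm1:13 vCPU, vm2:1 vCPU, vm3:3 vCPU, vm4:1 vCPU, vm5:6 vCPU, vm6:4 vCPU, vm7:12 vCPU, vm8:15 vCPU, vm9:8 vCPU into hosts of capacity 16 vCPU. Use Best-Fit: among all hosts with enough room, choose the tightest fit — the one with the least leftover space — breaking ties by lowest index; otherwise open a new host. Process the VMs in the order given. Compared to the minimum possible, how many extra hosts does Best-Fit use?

Best-Fit: [13,1,1] [3,6,4] [12] [15] [8] → 5 hosts.
Total size 63 vCPU; any packing needs at least ⌈63/16⌉ = 4 hosts.
An optimal packing achieves that bound: [15,1] [13,3] [12,4] [8,6,1] → 4 hosts.
Excess: 5 − 4 = 1.

1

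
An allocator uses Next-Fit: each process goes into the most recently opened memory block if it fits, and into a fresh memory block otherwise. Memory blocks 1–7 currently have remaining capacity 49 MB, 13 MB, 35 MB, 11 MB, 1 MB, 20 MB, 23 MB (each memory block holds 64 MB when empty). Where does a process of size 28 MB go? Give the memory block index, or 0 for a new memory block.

Next-Fit only looks at memory block 7, which has 23 MB free.
28 MB does not fit, so a new memory block is opened.

0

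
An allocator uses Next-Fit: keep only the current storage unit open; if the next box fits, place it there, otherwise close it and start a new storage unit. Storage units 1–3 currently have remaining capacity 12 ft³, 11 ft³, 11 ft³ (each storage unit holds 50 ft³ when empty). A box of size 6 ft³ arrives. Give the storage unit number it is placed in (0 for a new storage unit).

3

Next-Fit only looks at storage unit 3, which has 11 ft³ free.
6 ft³ fits there.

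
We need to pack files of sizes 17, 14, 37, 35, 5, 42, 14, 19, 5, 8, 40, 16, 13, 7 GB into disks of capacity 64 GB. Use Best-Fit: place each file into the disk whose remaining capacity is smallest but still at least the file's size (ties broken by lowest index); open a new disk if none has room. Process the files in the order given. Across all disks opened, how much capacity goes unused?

17 GB → disk 1 (remaining 47 GB)
14 GB → disk 1 (remaining 33 GB)
37 GB → disk 2 (remaining 27 GB)
35 GB → disk 3 (remaining 29 GB)
5 GB → disk 2 (remaining 22 GB)
42 GB → disk 4 (remaining 22 GB)
14 GB → disk 2 (remaining 8 GB)
19 GB → disk 4 (remaining 3 GB)
5 GB → disk 2 (remaining 3 GB)
8 GB → disk 3 (remaining 21 GB)
40 GB → disk 5 (remaining 24 GB)
16 GB → disk 3 (remaining 5 GB)
13 GB → disk 5 (remaining 11 GB)
7 GB → disk 5 (remaining 4 GB)
5 disks × 64 GB = 320 GB; used 272 GB; unused 48 GB.

48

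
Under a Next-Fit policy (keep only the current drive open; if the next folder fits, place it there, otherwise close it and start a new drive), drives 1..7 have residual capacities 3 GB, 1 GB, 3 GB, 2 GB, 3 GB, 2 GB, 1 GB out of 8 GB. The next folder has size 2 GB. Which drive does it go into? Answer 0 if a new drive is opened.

0

Next-Fit only looks at drive 7, which has 1 GB free.
2 GB does not fit, so a new drive is opened.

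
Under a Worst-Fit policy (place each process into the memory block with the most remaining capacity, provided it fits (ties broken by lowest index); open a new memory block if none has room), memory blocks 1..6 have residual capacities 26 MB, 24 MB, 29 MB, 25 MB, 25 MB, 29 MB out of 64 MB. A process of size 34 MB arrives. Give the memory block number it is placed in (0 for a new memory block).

No memory block has ≥ 34 MB free, so a new memory block is opened.

0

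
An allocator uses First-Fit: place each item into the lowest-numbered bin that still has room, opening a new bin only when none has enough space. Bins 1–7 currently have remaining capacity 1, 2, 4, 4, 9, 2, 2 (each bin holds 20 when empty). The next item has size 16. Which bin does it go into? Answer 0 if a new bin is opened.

0

No bin has ≥ 16 free, so a new bin is opened.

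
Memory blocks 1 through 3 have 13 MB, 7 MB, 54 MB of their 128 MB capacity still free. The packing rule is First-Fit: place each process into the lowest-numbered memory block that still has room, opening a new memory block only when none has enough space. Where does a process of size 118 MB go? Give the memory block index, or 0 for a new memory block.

No memory block has ≥ 118 MB free, so a new memory block is opened.

0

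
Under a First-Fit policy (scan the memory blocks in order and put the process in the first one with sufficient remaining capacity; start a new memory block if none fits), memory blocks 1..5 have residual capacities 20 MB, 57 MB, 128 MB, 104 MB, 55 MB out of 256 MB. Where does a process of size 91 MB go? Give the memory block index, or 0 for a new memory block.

3

Memory blocks with room: memory block 3 (128 MB), memory block 4 (104 MB).
The first with room is memory block 3.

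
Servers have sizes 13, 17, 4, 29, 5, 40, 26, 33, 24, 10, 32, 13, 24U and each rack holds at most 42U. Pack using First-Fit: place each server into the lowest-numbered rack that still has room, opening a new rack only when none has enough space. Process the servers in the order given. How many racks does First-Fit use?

rack 1: place 13U, 29U left
rack 1: place 17U, 12U left
rack 1: place 4U, 8U left
rack 2: place 29U, 13U left
rack 1: place 5U, 3U left
rack 3: place 40U, 2U left
rack 4: place 26U, 16U left
rack 5: place 33U, 9U left
rack 6: place 24U, 18U left
rack 2: place 10U, 3U left
rack 7: place 32U, 10U left
rack 4: place 13U, 3U left
rack 8: place 24U, 18U left

8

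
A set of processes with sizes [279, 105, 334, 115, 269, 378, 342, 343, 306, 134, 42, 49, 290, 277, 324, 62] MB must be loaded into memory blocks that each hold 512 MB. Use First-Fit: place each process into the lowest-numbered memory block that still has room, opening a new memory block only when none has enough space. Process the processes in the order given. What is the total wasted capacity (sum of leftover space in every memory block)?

memory block 1: place 279 MB, 233 MB left
memory block 1: place 105 MB, 128 MB left
memory block 2: place 334 MB, 178 MB left
memory block 1: place 115 MB, 13 MB left
memory block 3: place 269 MB, 243 MB left
memory block 4: place 378 MB, 134 MB left
memory block 5: place 342 MB, 170 MB left
memory block 6: place 343 MB, 169 MB left
memory block 7: place 306 MB, 206 MB left
memory block 2: place 134 MB, 44 MB left
memory block 2: place 42 MB, 2 MB left
memory block 3: place 49 MB, 194 MB left
memory block 8: place 290 MB, 222 MB left
memory block 9: place 277 MB, 235 MB left
memory block 10: place 324 MB, 188 MB left
memory block 3: place 62 MB, 132 MB left
10 memory blocks × 512 MB = 5120 MB; used 3649 MB; unused 1471 MB.

1471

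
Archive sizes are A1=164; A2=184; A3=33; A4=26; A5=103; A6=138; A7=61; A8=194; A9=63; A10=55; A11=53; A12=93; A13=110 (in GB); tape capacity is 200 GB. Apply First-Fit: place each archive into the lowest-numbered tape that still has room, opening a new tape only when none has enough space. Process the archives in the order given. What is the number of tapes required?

8

Put A1 (164 GB) in tape 1; 36 GB remain.
Put A2 (184 GB) in tape 2; 16 GB remain.
Put A3 (33 GB) in tape 1; 3 GB remain.
Put A4 (26 GB) in tape 3; 174 GB remain.
Put A5 (103 GB) in tape 3; 71 GB remain.
Put A6 (138 GB) in tape 4; 62 GB remain.
Put A7 (61 GB) in tape 3; 10 GB remain.
Put A8 (194 GB) in tape 5; 6 GB remain.
Put A9 (63 GB) in tape 6; 137 GB remain.
Put A10 (55 GB) in tape 4; 7 GB remain.
Put A11 (53 GB) in tape 6; 84 GB remain.
Put A12 (93 GB) in tape 7; 107 GB remain.
Put A13 (110 GB) in tape 8; 90 GB remain.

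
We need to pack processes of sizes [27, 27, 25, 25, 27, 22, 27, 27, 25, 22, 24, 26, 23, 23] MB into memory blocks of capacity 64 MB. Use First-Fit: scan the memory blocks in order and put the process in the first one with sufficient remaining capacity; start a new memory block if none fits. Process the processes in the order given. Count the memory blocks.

27 MB → memory block 1 (remaining 37 MB)
27 MB → memory block 1 (remaining 10 MB)
25 MB → memory block 2 (remaining 39 MB)
25 MB → memory block 2 (remaining 14 MB)
27 MB → memory block 3 (remaining 37 MB)
22 MB → memory block 3 (remaining 15 MB)
27 MB → memory block 4 (remaining 37 MB)
27 MB → memory block 4 (remaining 10 MB)
25 MB → memory block 5 (remaining 39 MB)
22 MB → memory block 5 (remaining 17 MB)
24 MB → memory block 6 (remaining 40 MB)
26 MB → memory block 6 (remaining 14 MB)
23 MB → memory block 7 (remaining 41 MB)
23 MB → memory block 7 (remaining 18 MB)
Final memory blocks: [27,27] [25,25] [27,22] [27,27] [25,22] [24,26] [23,23].

7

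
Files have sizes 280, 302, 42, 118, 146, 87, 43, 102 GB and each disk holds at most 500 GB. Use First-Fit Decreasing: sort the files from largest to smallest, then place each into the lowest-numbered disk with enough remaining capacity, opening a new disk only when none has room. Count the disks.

Sorted descending: 302, 280, 146, 118, 102, 87, 43, 42.
302 GB → disk 1 (remaining 198 GB)
280 GB → disk 2 (remaining 220 GB)
146 GB → disk 1 (remaining 52 GB)
118 GB → disk 2 (remaining 102 GB)
102 GB → disk 2 (remaining 0 GB)
87 GB → disk 3 (remaining 413 GB)
43 GB → disk 1 (remaining 9 GB)
42 GB → disk 3 (remaining 371 GB)
Final disks: [302,146,43] [280,118,102] [87,42].

3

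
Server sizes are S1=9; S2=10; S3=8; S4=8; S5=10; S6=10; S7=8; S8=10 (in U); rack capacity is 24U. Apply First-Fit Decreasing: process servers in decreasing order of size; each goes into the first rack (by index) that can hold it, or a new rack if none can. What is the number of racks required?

4

Sorted descending: 10, 10, 10, 10, 9, 8, 8, 8.
rack 1: place 10U, 14U left
rack 1: place 10U, 4U left
rack 2: place 10U, 14U left
rack 2: place 10U, 4U left
rack 3: place 9U, 15U left
rack 3: place 8U, 7U left
rack 4: place 8U, 16U left
rack 4: place 8U, 8U left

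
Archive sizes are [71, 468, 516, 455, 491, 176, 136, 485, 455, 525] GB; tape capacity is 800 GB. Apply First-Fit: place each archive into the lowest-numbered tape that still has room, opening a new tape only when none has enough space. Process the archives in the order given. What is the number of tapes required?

tape 1: place 71 GB, 729 GB left
tape 1: place 468 GB, 261 GB left
tape 2: place 516 GB, 284 GB left
tape 3: place 455 GB, 345 GB left
tape 4: place 491 GB, 309 GB left
tape 1: place 176 GB, 85 GB left
tape 2: place 136 GB, 148 GB left
tape 5: place 485 GB, 315 GB left
tape 6: place 455 GB, 345 GB left
tape 7: place 525 GB, 275 GB left

7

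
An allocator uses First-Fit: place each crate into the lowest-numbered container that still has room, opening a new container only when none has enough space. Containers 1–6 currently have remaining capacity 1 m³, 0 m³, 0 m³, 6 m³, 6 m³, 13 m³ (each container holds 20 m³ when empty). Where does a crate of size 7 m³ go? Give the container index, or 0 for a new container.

6

Containers with room: container 6 (13 m³).
The first with room is container 6.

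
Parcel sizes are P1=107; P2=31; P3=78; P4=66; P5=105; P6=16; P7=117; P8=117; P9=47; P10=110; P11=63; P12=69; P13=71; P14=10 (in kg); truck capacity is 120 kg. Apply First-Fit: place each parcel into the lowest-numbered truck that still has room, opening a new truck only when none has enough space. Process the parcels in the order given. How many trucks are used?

P1 (107 kg) → truck 1 (remaining 13 kg)
P2 (31 kg) → truck 2 (remaining 89 kg)
P3 (78 kg) → truck 2 (remaining 11 kg)
P4 (66 kg) → truck 3 (remaining 54 kg)
P5 (105 kg) → truck 4 (remaining 15 kg)
P6 (16 kg) → truck 3 (remaining 38 kg)
P7 (117 kg) → truck 5 (remaining 3 kg)
P8 (117 kg) → truck 6 (remaining 3 kg)
P9 (47 kg) → truck 7 (remaining 73 kg)
P10 (110 kg) → truck 8 (remaining 10 kg)
P11 (63 kg) → truck 7 (remaining 10 kg)
P12 (69 kg) → truck 9 (remaining 51 kg)
P13 (71 kg) → truck 10 (remaining 49 kg)
P14 (10 kg) → truck 1 (remaining 3 kg)
Final trucks: [107,10] [31,78] [66,16] [105] [117] [117] [47,63] [110] [69] [71].

10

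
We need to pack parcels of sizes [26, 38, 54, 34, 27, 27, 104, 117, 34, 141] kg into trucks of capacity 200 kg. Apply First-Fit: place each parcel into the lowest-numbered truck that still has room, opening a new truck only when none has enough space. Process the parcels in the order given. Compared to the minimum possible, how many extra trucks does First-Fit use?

First-Fit: [26,38,54,34,27] [27,104,34] [117] [141] → 4 trucks.
Total size 602 kg; any packing needs at least ⌈602/200⌉ = 4 trucks.
So 4 is already optimal.

0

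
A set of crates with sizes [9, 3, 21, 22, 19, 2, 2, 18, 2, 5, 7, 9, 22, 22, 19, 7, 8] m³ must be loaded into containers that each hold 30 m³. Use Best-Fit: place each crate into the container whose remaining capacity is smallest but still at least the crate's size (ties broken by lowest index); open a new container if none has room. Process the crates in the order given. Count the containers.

7

container 1: place 9 m³, 21 m³ left
container 1: place 3 m³, 18 m³ left
container 2: place 21 m³, 9 m³ left
container 3: place 22 m³, 8 m³ left
container 4: place 19 m³, 11 m³ left
container 3: place 2 m³, 6 m³ left
container 3: place 2 m³, 4 m³ left
container 1: place 18 m³, 0 m³ left
container 3: place 2 m³, 2 m³ left
container 2: place 5 m³, 4 m³ left
container 4: place 7 m³, 4 m³ left
container 5: place 9 m³, 21 m³ left
container 6: place 22 m³, 8 m³ left
container 7: place 22 m³, 8 m³ left
container 5: place 19 m³, 2 m³ left
container 6: place 7 m³, 1 m³ left
container 7: place 8 m³, 0 m³ left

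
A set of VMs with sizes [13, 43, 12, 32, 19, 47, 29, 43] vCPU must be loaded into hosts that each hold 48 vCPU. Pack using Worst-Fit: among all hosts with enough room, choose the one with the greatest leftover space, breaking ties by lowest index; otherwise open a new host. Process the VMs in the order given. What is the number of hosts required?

host 1: place 13 vCPU, 35 vCPU left
host 2: place 43 vCPU, 5 vCPU left
host 1: place 12 vCPU, 23 vCPU left
host 3: place 32 vCPU, 16 vCPU left
host 1: place 19 vCPU, 4 vCPU left
host 4: place 47 vCPU, 1 vCPU left
host 5: place 29 vCPU, 19 vCPU left
host 6: place 43 vCPU, 5 vCPU left

6 hosts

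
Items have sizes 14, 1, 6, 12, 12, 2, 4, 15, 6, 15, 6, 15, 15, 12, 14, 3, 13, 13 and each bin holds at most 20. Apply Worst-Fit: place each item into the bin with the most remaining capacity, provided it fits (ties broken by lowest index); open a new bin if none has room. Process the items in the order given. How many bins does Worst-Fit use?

Put 14 in bin 1; 6 remain.
Put 1 in bin 1; 5 remain.
Put 6 in bin 2; 14 remain.
Put 12 in bin 2; 2 remain.
Put 12 in bin 3; 8 remain.
Put 2 in bin 3; 6 remain.
Put 4 in bin 3; 2 remain.
Put 15 in bin 4; 5 remain.
Put 6 in bin 5; 14 remain.
Put 15 in bin 6; 5 remain.
Put 6 in bin 5; 8 remain.
Put 15 in bin 7; 5 remain.
Put 15 in bin 8; 5 remain.
Put 12 in bin 9; 8 remain.
Put 14 in bin 10; 6 remain.
Put 3 in bin 5; 5 remain.
Put 13 in bin 11; 7 remain.
Put 13 in bin 12; 7 remain.
Final bins: [14,1] [6,12] [12,2,4] [15] [6,6,3] [15] [15] [15] [12] [14] [13] [13].

12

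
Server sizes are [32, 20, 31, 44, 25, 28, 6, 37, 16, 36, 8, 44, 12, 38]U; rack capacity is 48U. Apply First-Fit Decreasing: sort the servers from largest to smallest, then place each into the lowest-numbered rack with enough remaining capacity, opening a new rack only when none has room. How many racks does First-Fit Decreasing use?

Sorted descending: 44, 44, 38, 37, 36, 32, 31, 28, 25, 20, 16, 12, 8, 6.
44U → rack 1 (remaining 4U)
44U → rack 2 (remaining 4U)
38U → rack 3 (remaining 10U)
37U → rack 4 (remaining 11U)
36U → rack 5 (remaining 12U)
32U → rack 6 (remaining 16U)
31U → rack 7 (remaining 17U)
28U → rack 8 (remaining 20U)
25U → rack 9 (remaining 23U)
20U → rack 8 (remaining 0U)
16U → rack 6 (remaining 0U)
12U → rack 5 (remaining 0U)
8U → rack 3 (remaining 2U)
6U → rack 4 (remaining 5U)

9 racks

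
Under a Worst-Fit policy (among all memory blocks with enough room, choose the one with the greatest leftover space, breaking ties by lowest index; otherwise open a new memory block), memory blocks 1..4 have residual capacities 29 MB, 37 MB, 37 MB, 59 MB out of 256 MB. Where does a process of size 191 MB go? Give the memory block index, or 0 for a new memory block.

0

No memory block has ≥ 191 MB free, so a new memory block is opened.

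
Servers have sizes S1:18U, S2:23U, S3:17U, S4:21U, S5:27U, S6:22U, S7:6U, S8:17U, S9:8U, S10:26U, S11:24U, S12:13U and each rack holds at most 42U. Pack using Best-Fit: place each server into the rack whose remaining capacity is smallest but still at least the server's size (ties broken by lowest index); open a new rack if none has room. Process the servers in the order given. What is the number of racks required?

rack 1: place S1 (18U), 24U left
rack 1: place S2 (23U), 1U left
rack 2: place S3 (17U), 25U left
rack 2: place S4 (21U), 4U left
rack 3: place S5 (27U), 15U left
rack 4: place S6 (22U), 20U left
rack 3: place S7 (6U), 9U left
rack 4: place S8 (17U), 3U left
rack 3: place S9 (8U), 1U left
rack 5: place S10 (26U), 16U left
rack 6: place S11 (24U), 18U left
rack 5: place S12 (13U), 3U left

6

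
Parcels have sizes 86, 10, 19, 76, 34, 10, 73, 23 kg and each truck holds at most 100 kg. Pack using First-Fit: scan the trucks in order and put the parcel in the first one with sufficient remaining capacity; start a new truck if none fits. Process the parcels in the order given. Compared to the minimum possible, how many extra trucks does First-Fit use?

0

First-Fit: [86,10] [19,76] [34,10,23] [73] → 4 trucks.
Total size 331 kg; any packing needs at least ⌈331/100⌉ = 4 trucks.
So 4 is already optimal.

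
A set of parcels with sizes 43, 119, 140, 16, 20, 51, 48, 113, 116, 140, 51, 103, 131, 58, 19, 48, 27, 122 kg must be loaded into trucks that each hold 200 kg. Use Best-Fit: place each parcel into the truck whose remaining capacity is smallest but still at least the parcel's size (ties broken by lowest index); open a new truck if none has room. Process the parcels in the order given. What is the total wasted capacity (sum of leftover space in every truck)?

truck 1: place 43 kg, 157 kg left
truck 1: place 119 kg, 38 kg left
truck 2: place 140 kg, 60 kg left
truck 1: place 16 kg, 22 kg left
truck 1: place 20 kg, 2 kg left
truck 2: place 51 kg, 9 kg left
truck 3: place 48 kg, 152 kg left
truck 3: place 113 kg, 39 kg left
truck 4: place 116 kg, 84 kg left
truck 5: place 140 kg, 60 kg left
truck 5: place 51 kg, 9 kg left
truck 6: place 103 kg, 97 kg left
truck 7: place 131 kg, 69 kg left
truck 7: place 58 kg, 11 kg left
truck 3: place 19 kg, 20 kg left
truck 4: place 48 kg, 36 kg left
truck 4: place 27 kg, 9 kg left
truck 8: place 122 kg, 78 kg left
8 trucks × 200 kg = 1600 kg; used 1365 kg; unused 235 kg.

235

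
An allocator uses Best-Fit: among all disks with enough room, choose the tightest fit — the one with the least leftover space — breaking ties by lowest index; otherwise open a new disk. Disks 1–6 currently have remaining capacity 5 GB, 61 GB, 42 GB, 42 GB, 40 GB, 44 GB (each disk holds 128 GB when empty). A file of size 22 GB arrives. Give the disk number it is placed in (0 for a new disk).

Disks with room: disk 2 (61 GB), disk 3 (42 GB), disk 4 (42 GB), disk 5 (40 GB), disk 6 (44 GB).
Tightest fit is disk 5 with 40 GB free.

5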